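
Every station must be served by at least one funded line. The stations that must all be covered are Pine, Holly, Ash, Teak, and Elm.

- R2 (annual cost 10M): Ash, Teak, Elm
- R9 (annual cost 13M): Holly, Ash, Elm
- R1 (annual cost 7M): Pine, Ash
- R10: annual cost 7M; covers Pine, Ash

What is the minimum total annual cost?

Choose R2, R9, and R1: together they cover Pine, Holly, Ash, Teak, Elm — every station.
Total annual cost: 10 + 13 + 7 = 30.
No cover costs less than 30.

30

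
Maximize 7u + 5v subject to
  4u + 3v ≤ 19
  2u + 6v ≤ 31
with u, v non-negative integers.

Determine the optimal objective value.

33

(u,v)=(4,1) is feasible, giving 33.
(u,v)=(3,2) is feasible, giving 31.
Maximum is 33 at (u,v)=(4,1).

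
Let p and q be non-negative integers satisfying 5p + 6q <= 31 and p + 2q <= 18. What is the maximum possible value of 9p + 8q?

54

The continuous relaxation peaks at (6.2, 0) with value 55.80; rounding to a feasible lattice point costs some objective.
(p,q)=(6,0) is feasible, giving 54.
(p,q)=(5,1) is feasible, giving 53.
(p,q)=(5,0) is feasible, giving 45.
The best lattice point is (6,0), giving 54.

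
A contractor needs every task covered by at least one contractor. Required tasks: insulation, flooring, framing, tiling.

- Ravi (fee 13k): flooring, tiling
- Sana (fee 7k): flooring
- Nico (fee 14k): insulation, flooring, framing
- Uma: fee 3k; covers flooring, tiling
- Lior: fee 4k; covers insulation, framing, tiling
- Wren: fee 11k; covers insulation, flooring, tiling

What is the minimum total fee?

7

This is an integer covering problem.
Choose Uma and Lior: together they cover insulation, flooring, framing, tiling — every task.
Total fee: 3 + 4 = 7.
No cover costs less than 7.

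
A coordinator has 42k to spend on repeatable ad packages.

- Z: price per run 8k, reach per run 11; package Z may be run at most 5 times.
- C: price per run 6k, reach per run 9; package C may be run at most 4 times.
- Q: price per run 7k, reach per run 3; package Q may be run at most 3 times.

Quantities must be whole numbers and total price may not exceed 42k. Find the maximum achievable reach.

This is a bounded integer knapsack.
3×Z and 3×C: price 42 ≤ 42, reach 3·11 + 3·9 = 60.
2×Z and 4×C: price 40 ≤ 42, reach 2·11 + 4·9 = 58.
Best is 60.

60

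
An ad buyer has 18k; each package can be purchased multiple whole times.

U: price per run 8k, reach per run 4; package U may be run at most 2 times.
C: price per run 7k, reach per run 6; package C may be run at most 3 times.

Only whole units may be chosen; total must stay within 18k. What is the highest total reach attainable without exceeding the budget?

Take 2×C: price 14 ≤ 18, reach 2·6 = 12.
No other integer combination yields more.

12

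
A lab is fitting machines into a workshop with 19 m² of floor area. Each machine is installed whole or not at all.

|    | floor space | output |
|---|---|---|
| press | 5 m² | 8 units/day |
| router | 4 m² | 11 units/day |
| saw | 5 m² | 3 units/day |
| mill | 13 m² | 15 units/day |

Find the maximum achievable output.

26

This is an integer program with binary decision variables.
Allowing fractional choices, the relaxed optimum would be about 30.5, but machines are indivisible.
router + mill: floor space 4 + 13 = 17 ≤ 19, output 11 + 15 = 26.
press + mill: floor space 5 + 13 = 18 ≤ 19, output 8 + 15 = 23.
Best is router and mill with total output 26.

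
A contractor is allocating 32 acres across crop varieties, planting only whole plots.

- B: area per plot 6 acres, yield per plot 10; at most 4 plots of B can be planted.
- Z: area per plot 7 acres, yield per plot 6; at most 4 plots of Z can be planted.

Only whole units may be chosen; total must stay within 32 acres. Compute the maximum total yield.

B has the best ratio (10/6); taking only B gives at most 4×10 = 40 (stopped by the supply cap of 4).
Mixing does better — 4×B and 1×Z: area 31 ≤ 32, yield 4·10 + 1·6 = 46.

46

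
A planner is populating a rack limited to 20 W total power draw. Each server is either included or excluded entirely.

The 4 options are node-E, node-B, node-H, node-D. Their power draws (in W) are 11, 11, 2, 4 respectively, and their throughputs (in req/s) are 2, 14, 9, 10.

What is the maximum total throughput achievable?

This is a 0-1 knapsack instance.
node-B + node-D: power draw 11 + 4 = 15 ≤ 20, throughput 14 + 10 = 24.
node-B + node-H + node-D: power draw 11 + 2 + 4 = 17 ≤ 20, throughput 14 + 9 + 10 = 33.
Best is node-B, node-H, and node-D with total throughput 33.

33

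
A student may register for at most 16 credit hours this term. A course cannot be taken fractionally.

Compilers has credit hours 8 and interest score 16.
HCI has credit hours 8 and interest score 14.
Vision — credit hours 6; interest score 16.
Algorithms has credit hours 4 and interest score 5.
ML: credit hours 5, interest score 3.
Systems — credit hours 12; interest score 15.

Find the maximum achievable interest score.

32

Allowing fractional choices, the relaxed optimum would be about 35.5, but courses are indivisible.
Compilers + Vision: credit hours 8 + 6 = 14 ≤ 16, interest score 16 + 16 = 32.
HCI + Vision: credit hours 8 + 6 = 14 ≤ 16, interest score 14 + 16 = 30.
Best is Compilers and Vision with total interest score 32.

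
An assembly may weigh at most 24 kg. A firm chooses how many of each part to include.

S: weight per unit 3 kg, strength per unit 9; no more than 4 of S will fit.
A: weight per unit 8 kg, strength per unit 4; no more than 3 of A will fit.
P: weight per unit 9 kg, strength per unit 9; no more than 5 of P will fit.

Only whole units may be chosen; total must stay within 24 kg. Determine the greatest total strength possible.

This is a bounded integer knapsack.
S has the best ratio (9/3); taking only S gives at most 4×9 = 36 (stopped by the supply cap of 4).
Mixing does better — 4×S and 1×P: weight 21 ≤ 24, strength 4·9 + 1·9 = 45.

45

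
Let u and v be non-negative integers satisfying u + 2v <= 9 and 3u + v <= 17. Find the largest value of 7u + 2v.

The continuous relaxation peaks at (5.67, 0) with value 39.67; rounding to a feasible lattice point costs some objective.
(u,v)=(5,2): 1·5+2·2=9≤9, 3·5+1·2=17≤17, objective 39.
(u,v)=(5,1): 1·5+2·1=7≤9, 3·5+1·1=16≤17, objective 37.
(u,v)=(5,0): 1·5+2·0=5≤9, 3·5+1·0=15≤17, objective 35.
(u,v)=(4,2): 1·4+2·2=8≤9, 3·4+1·2=14≤17, objective 32.
The best lattice point is (5,2), giving 39.

39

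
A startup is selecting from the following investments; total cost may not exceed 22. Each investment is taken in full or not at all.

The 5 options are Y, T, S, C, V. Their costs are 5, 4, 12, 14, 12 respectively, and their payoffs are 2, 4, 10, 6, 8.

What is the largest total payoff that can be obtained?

This is a 0-1 knapsack instance.
T + S: cost 4 + 12 = 16 ≤ 22, payoff 4 + 10 = 14.
Y + T + V: cost 5 + 4 + 12 = 21 ≤ 22, payoff 2 + 4 + 8 = 14.
Y + T + S: cost 5 + 4 + 12 = 21 ≤ 22, payoff 2 + 4 + 10 = 16.
Best is Y, T, and S with total payoff 16.

16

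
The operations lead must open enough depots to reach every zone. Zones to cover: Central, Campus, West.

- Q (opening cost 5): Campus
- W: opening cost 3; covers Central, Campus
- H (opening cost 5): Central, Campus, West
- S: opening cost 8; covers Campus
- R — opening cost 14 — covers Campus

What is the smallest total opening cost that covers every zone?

The greedy cost-per-new-zone heuristic would pick W and H for 8, but a cheaper cover exists.
H alone covers Central, Campus, West — every zone.
Total opening cost: 5.
No cover costs less than 5.

5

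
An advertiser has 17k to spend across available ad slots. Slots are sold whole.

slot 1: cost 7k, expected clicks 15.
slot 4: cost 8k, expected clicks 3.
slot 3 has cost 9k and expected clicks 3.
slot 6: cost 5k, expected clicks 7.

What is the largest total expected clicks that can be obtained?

22

Take slot 1 and slot 6: cost 7 + 5 = 12 ≤ 17, expected clicks 15 + 7 = 22.
No other feasible combination does better.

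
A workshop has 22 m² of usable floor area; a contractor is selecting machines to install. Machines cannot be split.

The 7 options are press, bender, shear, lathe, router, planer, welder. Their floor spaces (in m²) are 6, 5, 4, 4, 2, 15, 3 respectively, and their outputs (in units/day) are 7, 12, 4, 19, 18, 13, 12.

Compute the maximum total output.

Take press, bender, lathe, router, and welder: floor space 6 + 5 + 4 + 2 + 3 = 20 ≤ 22, output 7 + 12 + 19 + 18 + 12 = 68.
No other feasible combination does better.

68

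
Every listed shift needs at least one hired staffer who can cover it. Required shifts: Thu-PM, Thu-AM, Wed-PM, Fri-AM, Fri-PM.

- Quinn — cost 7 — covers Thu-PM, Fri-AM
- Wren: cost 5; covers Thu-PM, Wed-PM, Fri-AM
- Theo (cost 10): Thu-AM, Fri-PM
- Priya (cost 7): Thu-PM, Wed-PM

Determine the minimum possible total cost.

15

This is a weighted set-cover instance.
Choose Wren and Theo: together they cover Thu-PM, Thu-AM, Wed-PM, Fri-AM, Fri-PM — every shift.
Total cost: 5 + 10 = 15.
No cover costs less than 15.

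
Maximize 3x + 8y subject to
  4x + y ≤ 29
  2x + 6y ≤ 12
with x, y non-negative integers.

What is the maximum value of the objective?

18

(x,y)=(6,0): 4·6+1·0=24≤29, 2·6+6·0=12≤12, objective 18.
(x,y)=(5,0): 4·5+1·0=20≤29, 2·5+6·0=10≤12, objective 15.
The best lattice point is (6,0), giving 18.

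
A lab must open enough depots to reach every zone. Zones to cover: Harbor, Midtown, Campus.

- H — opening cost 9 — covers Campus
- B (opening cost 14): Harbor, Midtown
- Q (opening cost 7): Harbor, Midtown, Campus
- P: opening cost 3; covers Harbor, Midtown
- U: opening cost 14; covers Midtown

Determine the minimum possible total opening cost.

The greedy cost-per-new-zone heuristic would pick P and Q for 10, but a cheaper cover exists.
Q alone covers Harbor, Midtown, Campus — every zone.
Total opening cost: 7.
No cover costs less than 7.

7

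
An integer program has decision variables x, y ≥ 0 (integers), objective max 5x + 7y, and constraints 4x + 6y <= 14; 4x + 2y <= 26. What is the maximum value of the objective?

17

The continuous relaxation peaks at (3.5, 0) with value 17.50; rounding to a feasible lattice point costs some objective.
(x,y)=(2,1): 4·2+6·1=14≤14, 4·2+2·1=10≤26, objective 17.
(x,y)=(3,0): 4·3+6·0=12≤14, 4·3+2·0=12≤26, objective 15.
(x,y)=(1,1): 4·1+6·1=10≤14, 4·1+2·1=6≤26, objective 12.
Maximum is 17 at (x,y)=(2,1).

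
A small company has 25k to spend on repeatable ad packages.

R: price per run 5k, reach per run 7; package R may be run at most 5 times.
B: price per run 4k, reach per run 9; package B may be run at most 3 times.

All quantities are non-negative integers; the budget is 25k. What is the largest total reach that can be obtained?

41

This is a bounded integer knapsack.
Take 2×R and 3×B: price 22 ≤ 25, reach 2·7 + 3·9 = 41.
B has the best ratio (9/4) and is taken to its limit of 3; remaining capacity is filled optimally with the others.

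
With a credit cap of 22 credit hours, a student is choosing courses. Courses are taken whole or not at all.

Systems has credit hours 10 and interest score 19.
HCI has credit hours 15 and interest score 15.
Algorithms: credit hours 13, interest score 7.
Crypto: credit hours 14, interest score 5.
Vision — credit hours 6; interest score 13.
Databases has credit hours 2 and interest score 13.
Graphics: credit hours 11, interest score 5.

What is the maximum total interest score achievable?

Systems + Vision + Databases: credit hours 10 + 6 + 2 = 18 ≤ 22, interest score 19 + 13 + 13 = 45.
Algorithms + Vision + Databases: credit hours 13 + 6 + 2 = 21 ≤ 22, interest score 7 + 13 + 13 = 33.
Systems + Databases: credit hours 10 + 2 = 12 ≤ 22, interest score 19 + 13 = 32.
Best is Systems, Vision, and Databases with total interest score 45.

45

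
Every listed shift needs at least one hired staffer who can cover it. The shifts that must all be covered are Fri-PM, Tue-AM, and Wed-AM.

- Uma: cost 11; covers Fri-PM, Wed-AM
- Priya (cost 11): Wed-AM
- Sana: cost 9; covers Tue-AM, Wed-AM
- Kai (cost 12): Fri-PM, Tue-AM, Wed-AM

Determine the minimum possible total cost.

Kai alone covers Fri-PM, Tue-AM, Wed-AM — every shift.
Total cost: 12.
No cover costs less than 12.

12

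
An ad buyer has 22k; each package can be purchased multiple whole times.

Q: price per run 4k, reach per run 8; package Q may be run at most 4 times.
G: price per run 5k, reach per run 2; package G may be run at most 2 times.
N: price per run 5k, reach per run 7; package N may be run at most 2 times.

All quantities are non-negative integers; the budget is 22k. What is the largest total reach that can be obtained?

39

Q has the best ratio (8/4); taking only Q gives at most 4×8 = 32 (stopped by the supply cap of 4).
Mixing does better — 4×Q and 1×N: price 21 ≤ 22, reach 4·8 + 1·7 = 39.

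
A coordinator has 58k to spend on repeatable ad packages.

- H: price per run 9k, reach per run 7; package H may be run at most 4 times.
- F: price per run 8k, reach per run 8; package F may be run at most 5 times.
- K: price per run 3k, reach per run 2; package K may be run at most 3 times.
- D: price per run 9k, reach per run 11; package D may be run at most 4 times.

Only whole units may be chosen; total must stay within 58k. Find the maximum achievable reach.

2×F, 1×K, and 4×D: price 55 ≤ 58, reach 2·8 + 1·2 + 4·11 = 62.
2×F, 2×K, and 4×D: price 58 ≤ 58, reach 2·8 + 2·2 + 4·11 = 64.
Best is 64.

64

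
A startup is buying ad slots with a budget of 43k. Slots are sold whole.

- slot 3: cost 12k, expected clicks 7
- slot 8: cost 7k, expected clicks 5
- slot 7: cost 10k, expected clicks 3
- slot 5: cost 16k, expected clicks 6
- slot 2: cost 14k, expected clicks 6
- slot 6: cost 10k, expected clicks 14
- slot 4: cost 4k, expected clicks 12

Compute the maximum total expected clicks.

slot 3 + slot 2 + slot 6 + slot 4: cost 12 + 14 + 10 + 4 = 40 ≤ 43, expected clicks 7 + 6 + 14 + 12 = 39.
slot 3 + slot 8 + slot 7 + slot 6 + slot 4: cost 12 + 7 + 10 + 10 + 4 = 43 ≤ 43, expected clicks 7 + 5 + 3 + 14 + 12 = 41.
Best is slot 3, slot 8, slot 7, slot 6, and slot 4 with total expected clicks 41.

41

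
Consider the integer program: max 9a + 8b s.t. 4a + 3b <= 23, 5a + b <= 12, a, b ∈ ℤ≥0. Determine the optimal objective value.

(a,b)=(1,6): 4·1+3·6=22≤23, 5·1+1·6=11≤12, objective 57.
(a,b)=(0,7): 4·0+3·7=21≤23, 5·0+1·7=7≤12, objective 56.
(a,b)=(1,5): 4·1+3·5=19≤23, 5·1+1·5=10≤12, objective 49.
(a,b)=(0,6): 4·0+3·6=18≤23, 5·0+1·6=6≤12, objective 48.
Maximum is 57 at (a,b)=(1,6).

57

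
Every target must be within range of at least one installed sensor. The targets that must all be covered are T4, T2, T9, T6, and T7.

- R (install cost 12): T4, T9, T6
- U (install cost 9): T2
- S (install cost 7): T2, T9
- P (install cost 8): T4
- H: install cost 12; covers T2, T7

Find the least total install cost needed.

This is an integer covering problem.
The greedy cost-per-new-target heuristic would pick S, R, and H for 31, but a cheaper cover exists.
Choose R and H: together they cover T4, T2, T9, T6, T7 — every target.
Total install cost: 12 + 12 = 24.
No cover costs less than 24.

24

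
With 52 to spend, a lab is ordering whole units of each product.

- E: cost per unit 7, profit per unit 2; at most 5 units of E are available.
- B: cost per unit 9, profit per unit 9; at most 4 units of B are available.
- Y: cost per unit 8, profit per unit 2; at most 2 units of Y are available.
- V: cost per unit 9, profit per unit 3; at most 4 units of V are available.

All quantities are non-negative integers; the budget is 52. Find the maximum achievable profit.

41

Take 1×E, 4×B, and 1×V: cost 52 ≤ 52, profit 1·2 + 4·9 + 1·3 = 41.
B has the best ratio (9/9) and is taken to its limit of 4; remaining capacity is filled optimally with the others.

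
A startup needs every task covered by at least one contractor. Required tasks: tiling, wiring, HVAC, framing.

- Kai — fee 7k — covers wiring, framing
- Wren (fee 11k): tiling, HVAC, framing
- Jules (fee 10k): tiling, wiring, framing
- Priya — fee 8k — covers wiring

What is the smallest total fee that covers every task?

The greedy cost-per-new-task heuristic would pick Jules and Wren for 21, but a cheaper cover exists.
Choose Kai and Wren: together they cover tiling, wiring, HVAC, framing — every task.
Total fee: 7 + 11 = 18.
No cover costs less than 18.

18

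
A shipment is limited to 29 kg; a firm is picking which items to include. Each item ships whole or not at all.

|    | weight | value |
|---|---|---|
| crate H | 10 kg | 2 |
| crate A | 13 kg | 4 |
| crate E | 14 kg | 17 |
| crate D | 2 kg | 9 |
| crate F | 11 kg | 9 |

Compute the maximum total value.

crate H + crate E + crate D: weight 10 + 14 + 2 = 26 ≤ 29, value 2 + 17 + 9 = 28.
crate A + crate E + crate D: weight 13 + 14 + 2 = 29 ≤ 29, value 4 + 17 + 9 = 30.
crate E + crate D + crate F: weight 14 + 2 + 11 = 27 ≤ 29, value 17 + 9 + 9 = 35.
Best is crate E, crate D, and crate F with total value 35.

35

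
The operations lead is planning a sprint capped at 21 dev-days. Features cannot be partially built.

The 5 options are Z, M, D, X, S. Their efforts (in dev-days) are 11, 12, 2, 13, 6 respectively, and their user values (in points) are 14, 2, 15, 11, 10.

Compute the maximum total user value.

39

Z + D + S: effort 11 + 2 + 6 = 19 ≤ 21, user value 14 + 15 + 10 = 39.
Z + D: effort 11 + 2 = 13 ≤ 21, user value 14 + 15 = 29.
D + X + S: effort 2 + 13 + 6 = 21 ≤ 21, user value 15 + 11 + 10 = 36.
Best is Z, D, and S with total user value 39.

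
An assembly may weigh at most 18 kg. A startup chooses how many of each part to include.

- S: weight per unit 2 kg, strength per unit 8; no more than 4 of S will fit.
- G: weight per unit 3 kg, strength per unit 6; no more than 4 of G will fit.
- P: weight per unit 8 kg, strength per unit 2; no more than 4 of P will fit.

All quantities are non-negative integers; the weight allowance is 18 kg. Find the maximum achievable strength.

50

Take 4×S and 3×G: weight 17 ≤ 18, strength 4·8 + 3·6 = 50.
S has the best ratio (8/2) and is taken to its limit of 4; remaining capacity is filled optimally with the others.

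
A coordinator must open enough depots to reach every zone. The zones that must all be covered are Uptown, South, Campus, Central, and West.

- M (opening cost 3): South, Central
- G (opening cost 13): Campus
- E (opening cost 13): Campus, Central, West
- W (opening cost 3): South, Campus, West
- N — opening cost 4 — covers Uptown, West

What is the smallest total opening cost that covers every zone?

This is an integer covering problem.
Choose M, W, and N: together they cover Uptown, South, Campus, Central, West — every zone.
Total opening cost: 3 + 3 + 4 = 10.
No cover costs less than 10.

10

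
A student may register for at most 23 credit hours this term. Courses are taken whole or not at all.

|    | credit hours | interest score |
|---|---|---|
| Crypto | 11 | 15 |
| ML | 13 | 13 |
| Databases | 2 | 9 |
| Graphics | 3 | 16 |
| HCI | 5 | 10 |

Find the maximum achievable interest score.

50

Allowing fractional choices, the relaxed optimum would be about 52.0, but courses are indivisible.
ML + Databases + Graphics + HCI: credit hours 13 + 2 + 3 + 5 = 23 ≤ 23, interest score 13 + 9 + 16 + 10 = 48.
Crypto + Databases + Graphics + HCI: credit hours 11 + 2 + 3 + 5 = 21 ≤ 23, interest score 15 + 9 + 16 + 10 = 50.
Crypto + Graphics + HCI: credit hours 11 + 3 + 5 = 19 ≤ 23, interest score 15 + 16 + 10 = 41.
Best is Crypto, Databases, Graphics, and HCI with total interest score 50.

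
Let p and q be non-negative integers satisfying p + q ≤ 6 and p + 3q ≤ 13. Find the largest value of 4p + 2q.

(p,q)=(6,0) is feasible, giving 24.
(p,q)=(5,1) is feasible, giving 22.
(p,q)=(5,0) is feasible, giving 20.
No feasible integer point exceeds 24.

24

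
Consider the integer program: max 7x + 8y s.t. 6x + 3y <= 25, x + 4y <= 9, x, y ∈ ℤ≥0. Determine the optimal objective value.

(x,y)=(3,1): 6·3+3·1=21≤25, 1·3+4·1=7≤9, objective 29.
(x,y)=(4,0): 6·4+3·0=24≤25, 1·4+4·0=4≤9, objective 28.
(x,y)=(2,1): 6·2+3·1=15≤25, 1·2+4·1=6≤9, objective 22.
(x,y)=(3,0): 6·3+3·0=18≤25, 1·3+4·0=3≤9, objective 21.
The best lattice point is (3,1), giving 29.

29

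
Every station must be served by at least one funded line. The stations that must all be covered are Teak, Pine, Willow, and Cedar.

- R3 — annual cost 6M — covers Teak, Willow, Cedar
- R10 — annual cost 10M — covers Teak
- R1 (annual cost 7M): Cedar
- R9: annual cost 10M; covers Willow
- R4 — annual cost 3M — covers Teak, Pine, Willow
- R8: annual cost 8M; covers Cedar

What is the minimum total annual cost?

Choose R3 and R4: together they cover Teak, Pine, Willow, Cedar — every station.
Total annual cost: 6 + 3 = 9.
No cover costs less than 9.

9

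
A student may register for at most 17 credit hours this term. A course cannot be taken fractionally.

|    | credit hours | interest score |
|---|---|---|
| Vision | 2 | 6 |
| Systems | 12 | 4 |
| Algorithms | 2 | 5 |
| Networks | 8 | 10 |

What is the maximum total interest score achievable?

Take Vision, Algorithms, and Networks: credit hours 2 + 2 + 8 = 12 ≤ 17, interest score 6 + 5 + 10 = 21.
No other feasible combination does better.

21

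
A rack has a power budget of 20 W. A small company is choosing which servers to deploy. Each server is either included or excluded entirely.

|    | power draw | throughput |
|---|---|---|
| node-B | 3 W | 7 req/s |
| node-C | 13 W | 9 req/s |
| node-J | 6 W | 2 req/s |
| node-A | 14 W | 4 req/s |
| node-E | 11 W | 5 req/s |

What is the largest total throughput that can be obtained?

16

Allowing fractional choices, the relaxed optimum would be about 17.8, but servers are indivisible.
node-B + node-C: power draw 3 + 13 = 16 ≤ 20, throughput 7 + 9 = 16.
node-B + node-J + node-E: power draw 3 + 6 + 11 = 20 ≤ 20, throughput 7 + 2 + 5 = 14.
node-B + node-E: power draw 3 + 11 = 14 ≤ 20, throughput 7 + 5 = 12.
Best is node-B and node-C with total throughput 16.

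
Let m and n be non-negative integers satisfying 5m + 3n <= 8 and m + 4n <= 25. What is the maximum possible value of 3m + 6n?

12

Relaxing integrality, the LP optimum is 16.00 at (m,n) = (0, 2.67), which is not an integer point.
(m,n)=(0,2): 5·0+3·2=6≤8, 1·0+4·2=8≤25, objective 12.
(m,n)=(1,1): 5·1+3·1=8≤8, 1·1+4·1=5≤25, objective 9.
(m,n)=(0,1): 5·0+3·1=3≤8, 1·0+4·1=4≤25, objective 6.
Maximum is 12 at (m,n)=(0,2).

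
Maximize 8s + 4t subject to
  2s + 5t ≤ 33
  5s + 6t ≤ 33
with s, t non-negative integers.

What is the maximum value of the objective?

48

The continuous relaxation peaks at (6.6, 0) with value 52.80; rounding to a feasible lattice point costs some objective.
(s,t)=(6,0): 2·6+5·0=12≤33, 5·6+6·0=30≤33, objective 48.
(s,t)=(5,1): 2·5+5·1=15≤33, 5·5+6·1=31≤33, objective 44.
(s,t)=(5,0): 2·5+5·0=10≤33, 5·5+6·0=25≤33, objective 40.
No feasible integer point exceeds 48.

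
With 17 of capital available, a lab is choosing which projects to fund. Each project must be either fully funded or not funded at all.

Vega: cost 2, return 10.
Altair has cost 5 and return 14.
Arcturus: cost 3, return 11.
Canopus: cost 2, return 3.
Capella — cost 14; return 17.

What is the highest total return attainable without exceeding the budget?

Take Vega, Altair, Arcturus, and Canopus: cost 2 + 5 + 3 + 2 = 12 ≤ 17, return 10 + 14 + 11 + 3 = 38.
No other feasible combination does better.

38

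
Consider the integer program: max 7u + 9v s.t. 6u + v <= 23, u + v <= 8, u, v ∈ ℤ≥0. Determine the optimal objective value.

(u,v)=(0,8): 6·0+1·8=8≤23, 1·0+1·8=8≤8, objective 72.
(u,v)=(1,7): 6·1+1·7=13≤23, 1·1+1·7=8≤8, objective 70.
(u,v)=(0,7): 6·0+1·7=7≤23, 1·0+1·7=7≤8, objective 63.
The best lattice point is (0,8), giving 72.

72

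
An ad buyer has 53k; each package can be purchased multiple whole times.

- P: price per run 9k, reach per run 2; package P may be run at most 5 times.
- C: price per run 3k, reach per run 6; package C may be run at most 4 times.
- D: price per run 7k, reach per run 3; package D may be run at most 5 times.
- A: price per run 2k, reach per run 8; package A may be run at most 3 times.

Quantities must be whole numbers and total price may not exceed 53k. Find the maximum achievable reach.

63

A has the best ratio (8/2); taking only A gives at most 3×8 = 24 (stopped by the supply cap of 3).
Mixing does better — 4×C, 5×D, and 3×A: price 53 ≤ 53, reach 4·6 + 5·3 + 3·8 = 63.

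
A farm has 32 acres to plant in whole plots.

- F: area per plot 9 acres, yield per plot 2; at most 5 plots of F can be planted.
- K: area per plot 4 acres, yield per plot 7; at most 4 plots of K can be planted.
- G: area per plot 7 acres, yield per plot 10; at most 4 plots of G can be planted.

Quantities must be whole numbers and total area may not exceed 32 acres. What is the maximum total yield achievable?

1×K and 4×G: area 32 ≤ 32, yield 1·7 + 4·10 = 47.
4×K and 2×G: area 30 ≤ 32, yield 4·7 + 2·10 = 48.
Best is 48.

48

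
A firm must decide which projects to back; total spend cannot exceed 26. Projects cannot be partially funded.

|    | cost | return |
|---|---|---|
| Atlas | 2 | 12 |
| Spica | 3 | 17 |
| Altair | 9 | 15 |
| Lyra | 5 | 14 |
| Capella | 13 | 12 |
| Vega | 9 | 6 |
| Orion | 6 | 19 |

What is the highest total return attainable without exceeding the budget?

This is a 0-1 knapsack instance.
Take Atlas, Spica, Altair, Lyra, and Orion: cost 2 + 3 + 9 + 5 + 6 = 25 ≤ 26, return 12 + 17 + 15 + 14 + 19 = 77.
No other feasible combination does better.

77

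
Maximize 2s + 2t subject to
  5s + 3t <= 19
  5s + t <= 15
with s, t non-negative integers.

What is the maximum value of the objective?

Relaxing integrality, the LP optimum is 12.67 at (s,t) = (0, 6.33), which is not an integer point.
(s,t)=(0,6): 5·0+3·6=18≤19, 5·0+1·6=6≤15, objective 12.
(s,t)=(0,5): 5·0+3·5=15≤19, 5·0+1·5=5≤15, objective 10.
The best lattice point is (0,6), giving 12.

12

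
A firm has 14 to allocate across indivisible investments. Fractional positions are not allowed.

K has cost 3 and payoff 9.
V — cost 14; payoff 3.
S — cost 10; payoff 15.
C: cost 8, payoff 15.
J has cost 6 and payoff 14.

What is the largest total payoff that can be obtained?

29

This is a 0-1 knapsack instance.
K + C: cost 3 + 8 = 11 ≤ 14, payoff 9 + 15 = 24.
K + S: cost 3 + 10 = 13 ≤ 14, payoff 9 + 15 = 24.
C + J: cost 8 + 6 = 14 ≤ 14, payoff 15 + 14 = 29.
Best is C and J with total payoff 29.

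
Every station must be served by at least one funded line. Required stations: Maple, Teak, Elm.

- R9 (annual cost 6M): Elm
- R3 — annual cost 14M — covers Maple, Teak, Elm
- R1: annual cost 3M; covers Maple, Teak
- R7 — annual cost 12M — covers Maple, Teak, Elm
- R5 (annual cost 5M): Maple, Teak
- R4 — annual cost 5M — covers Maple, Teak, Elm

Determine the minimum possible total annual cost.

R4 alone covers Maple, Teak, Elm — every station.
Total annual cost: 5.

5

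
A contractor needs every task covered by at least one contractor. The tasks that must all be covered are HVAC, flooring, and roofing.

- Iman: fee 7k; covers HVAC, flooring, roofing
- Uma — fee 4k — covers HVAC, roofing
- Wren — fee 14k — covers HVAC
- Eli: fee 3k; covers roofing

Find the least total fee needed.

7

This is an integer covering problem.
The greedy cost-per-new-task heuristic would pick Uma and Iman for 11, but a cheaper cover exists.
Iman alone covers HVAC, flooring, roofing — every task.
Total fee: 7.
No cover costs less than 7.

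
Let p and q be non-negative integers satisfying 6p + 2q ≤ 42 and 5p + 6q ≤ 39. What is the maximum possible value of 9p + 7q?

(p,q)=(7,0): 6·7+2·0=42≤42, 5·7+6·0=35≤39, objective 63.
(p,q)=(6,1): 6·6+2·1=38≤42, 5·6+6·1=36≤39, objective 61.
(p,q)=(6,0): 6·6+2·0=36≤42, 5·6+6·0=30≤39, objective 54.
(p,q)=(5,1): 6·5+2·1=32≤42, 5·5+6·1=31≤39, objective 52.
Maximum is 63 at (p,q)=(7,0).

63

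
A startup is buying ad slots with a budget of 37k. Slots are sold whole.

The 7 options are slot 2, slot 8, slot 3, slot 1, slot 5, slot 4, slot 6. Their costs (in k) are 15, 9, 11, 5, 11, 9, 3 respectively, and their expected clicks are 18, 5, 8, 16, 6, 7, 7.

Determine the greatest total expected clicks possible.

49

slot 2 + slot 3 + slot 1 + slot 6: cost 15 + 11 + 5 + 3 = 34 ≤ 37, expected clicks 18 + 8 + 16 + 7 = 49.
slot 2 + slot 1 + slot 5 + slot 6: cost 15 + 5 + 11 + 3 = 34 ≤ 37, expected clicks 18 + 16 + 6 + 7 = 47.
slot 2 + slot 1 + slot 4 + slot 6: cost 15 + 5 + 9 + 3 = 32 ≤ 37, expected clicks 18 + 16 + 7 + 7 = 48.
Best is slot 2, slot 3, slot 1, and slot 6 with total expected clicks 49.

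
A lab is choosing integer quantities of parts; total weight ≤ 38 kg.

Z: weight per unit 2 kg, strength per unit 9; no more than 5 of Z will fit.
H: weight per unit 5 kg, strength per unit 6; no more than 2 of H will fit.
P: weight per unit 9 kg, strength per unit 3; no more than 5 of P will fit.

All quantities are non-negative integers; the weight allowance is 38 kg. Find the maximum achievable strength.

5×Z, 2×H, and 2×P: weight 38 ≤ 38, strength 5·9 + 2·6 + 2·3 = 63.
5×Z, 2×H, and 1×P: weight 29 ≤ 38, strength 5·9 + 2·6 + 1·3 = 60.
Best is 63.

63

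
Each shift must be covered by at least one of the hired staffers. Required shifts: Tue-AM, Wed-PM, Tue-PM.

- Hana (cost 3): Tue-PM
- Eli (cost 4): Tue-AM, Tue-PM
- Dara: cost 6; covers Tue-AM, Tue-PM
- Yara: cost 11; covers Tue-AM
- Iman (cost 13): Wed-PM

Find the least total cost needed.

Choose Eli and Iman: together they cover Tue-AM, Wed-PM, Tue-PM — every shift.
Total cost: 4 + 13 = 17.

17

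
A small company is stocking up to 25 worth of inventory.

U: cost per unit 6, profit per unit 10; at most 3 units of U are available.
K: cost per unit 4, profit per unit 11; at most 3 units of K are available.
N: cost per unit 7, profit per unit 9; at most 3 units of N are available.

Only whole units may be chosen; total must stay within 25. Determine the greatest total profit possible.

This is a bounded integer knapsack.
K has the best ratio (11/4); taking only K gives at most 3×11 = 33 (stopped by the supply cap of 3).
Mixing does better — 2×U and 3×K: cost 24 ≤ 25, profit 2·10 + 3·11 = 53.

53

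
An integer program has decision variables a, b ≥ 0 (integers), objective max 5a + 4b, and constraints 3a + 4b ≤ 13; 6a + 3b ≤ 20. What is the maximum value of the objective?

15

(a,b)=(3,0): 3·3+4·0=9≤13, 6·3+3·0=18≤20, objective 15.
(a,b)=(2,1): 3·2+4·1=10≤13, 6·2+3·1=15≤20, objective 14.
(a,b)=(1,2): 3·1+4·2=11≤13, 6·1+3·2=12≤20, objective 13.
The best lattice point is (3,0), giving 15.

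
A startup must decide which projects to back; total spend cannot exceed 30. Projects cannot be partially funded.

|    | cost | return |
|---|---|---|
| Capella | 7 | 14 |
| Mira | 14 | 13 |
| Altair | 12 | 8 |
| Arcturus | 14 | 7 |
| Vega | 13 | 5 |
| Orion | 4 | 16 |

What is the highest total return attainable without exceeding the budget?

Allowing fractional choices, the relaxed optimum would be about 46.3, but projects are indivisible.
Capella + Mira + Orion: cost 7 + 14 + 4 = 25 ≤ 30, return 14 + 13 + 16 = 43.
Capella + Altair + Orion: cost 7 + 12 + 4 = 23 ≤ 30, return 14 + 8 + 16 = 38.
Best is Capella, Mira, and Orion with total return 43.

43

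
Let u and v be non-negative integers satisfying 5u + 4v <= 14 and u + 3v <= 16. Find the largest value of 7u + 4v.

18

The continuous relaxation peaks at (2.8, 0) with value 19.60; rounding to a feasible lattice point costs some objective.
(u,v)=(2,1): 5·2+4·1=14≤14, 1·2+3·1=5≤16, objective 18.
(u,v)=(1,2): 5·1+4·2=13≤14, 1·1+3·2=7≤16, objective 15.
(u,v)=(2,0): 5·2+4·0=10≤14, 1·2+3·0=2≤16, objective 14.
No feasible integer point exceeds 18.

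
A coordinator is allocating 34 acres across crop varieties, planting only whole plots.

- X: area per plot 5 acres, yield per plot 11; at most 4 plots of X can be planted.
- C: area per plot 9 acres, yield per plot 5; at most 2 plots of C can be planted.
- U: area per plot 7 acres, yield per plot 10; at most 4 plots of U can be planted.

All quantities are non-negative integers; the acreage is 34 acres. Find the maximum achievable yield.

64

X has the best ratio (11/5); taking only X gives at most 4×11 = 44 (stopped by the supply cap of 4).
Mixing does better — 4×X and 2×U: area 34 ≤ 34, yield 4·11 + 2·10 = 64.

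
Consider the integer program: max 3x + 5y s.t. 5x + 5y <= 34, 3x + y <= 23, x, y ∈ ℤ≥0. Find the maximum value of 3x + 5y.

(x,y)=(0,6): 5·0+5·6=30≤34, 3·0+1·6=6≤23, objective 30.
(x,y)=(1,5): 5·1+5·5=30≤34, 3·1+1·5=8≤23, objective 28.
(x,y)=(0,5): 5·0+5·5=25≤34, 3·0+1·5=5≤23, objective 25.
No feasible integer point exceeds 30.

30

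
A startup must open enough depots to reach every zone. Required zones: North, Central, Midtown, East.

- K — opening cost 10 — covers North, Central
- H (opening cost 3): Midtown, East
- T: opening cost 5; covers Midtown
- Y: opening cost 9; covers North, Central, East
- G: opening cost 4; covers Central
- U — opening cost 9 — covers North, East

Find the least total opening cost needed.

12

The greedy cost-per-new-zone heuristic would pick H, G, and Y for 16, but a cheaper cover exists.
Choose H and Y: together they cover North, Central, Midtown, East — every zone.
Total opening cost: 3 + 9 = 12.
No cover costs less than 12.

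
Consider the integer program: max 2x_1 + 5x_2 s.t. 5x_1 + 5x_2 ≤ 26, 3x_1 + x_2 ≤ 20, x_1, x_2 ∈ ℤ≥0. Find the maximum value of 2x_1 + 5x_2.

25

Relaxing integrality, the LP optimum is 26.00 at (x_1,x_2) = (0, 5.2), which is not an integer point.
(x_1,x_2)=(0,5): 5·0+5·5=25≤26, 3·0+1·5=5≤20, objective 25.
(x_1,x_2)=(1,4): 5·1+5·4=25≤26, 3·1+1·4=7≤20, objective 22.
No feasible integer point exceeds 25.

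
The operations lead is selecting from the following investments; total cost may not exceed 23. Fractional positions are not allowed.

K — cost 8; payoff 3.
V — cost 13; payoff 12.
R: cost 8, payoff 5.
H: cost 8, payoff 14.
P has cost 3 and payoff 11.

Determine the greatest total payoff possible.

This is an integer program with binary decision variables.
R + H + P: cost 8 + 8 + 3 = 19 ≤ 23, payoff 5 + 14 + 11 = 30.
K + H + P: cost 8 + 8 + 3 = 19 ≤ 23, payoff 3 + 14 + 11 = 28.
V + H: cost 13 + 8 = 21 ≤ 23, payoff 12 + 14 = 26.
Best is R, H, and P with total payoff 30.

30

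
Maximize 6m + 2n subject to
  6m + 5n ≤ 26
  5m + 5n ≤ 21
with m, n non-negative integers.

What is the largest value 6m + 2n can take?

24

The continuous relaxation peaks at (4.2, 0) with value 25.20; rounding to a feasible lattice point costs some objective.
(m,n)=(4,0): 6·4+5·0=24≤26, 5·4+5·0=20≤21, objective 24.
(m,n)=(3,1): 6·3+5·1=23≤26, 5·3+5·1=20≤21, objective 20.
(m,n)=(3,0): 6·3+5·0=18≤26, 5·3+5·0=15≤21, objective 18.
No feasible integer point exceeds 24.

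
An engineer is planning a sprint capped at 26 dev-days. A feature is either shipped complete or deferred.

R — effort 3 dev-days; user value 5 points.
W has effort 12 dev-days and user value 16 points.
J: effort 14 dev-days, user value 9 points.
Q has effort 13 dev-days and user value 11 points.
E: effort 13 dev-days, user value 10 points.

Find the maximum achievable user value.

W + J: effort 12 + 14 = 26 ≤ 26, user value 16 + 9 = 25.
W + Q: effort 12 + 13 = 25 ≤ 26, user value 16 + 11 = 27.
W + E: effort 12 + 13 = 25 ≤ 26, user value 16 + 10 = 26.
Best is W and Q with total user value 27.

27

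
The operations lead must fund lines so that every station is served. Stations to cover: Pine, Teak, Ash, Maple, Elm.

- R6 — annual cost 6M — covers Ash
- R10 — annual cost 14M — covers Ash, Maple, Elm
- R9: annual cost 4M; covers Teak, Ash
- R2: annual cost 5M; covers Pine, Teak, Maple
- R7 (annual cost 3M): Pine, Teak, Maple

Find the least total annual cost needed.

17

This is an integer covering problem.
The greedy cost-per-new-station heuristic would pick R7, R9, and R10 for 21, but a cheaper cover exists.
Choose R10 and R7: together they cover Pine, Teak, Ash, Maple, Elm — every station.
Total annual cost: 14 + 3 = 17.
No cover costs less than 17.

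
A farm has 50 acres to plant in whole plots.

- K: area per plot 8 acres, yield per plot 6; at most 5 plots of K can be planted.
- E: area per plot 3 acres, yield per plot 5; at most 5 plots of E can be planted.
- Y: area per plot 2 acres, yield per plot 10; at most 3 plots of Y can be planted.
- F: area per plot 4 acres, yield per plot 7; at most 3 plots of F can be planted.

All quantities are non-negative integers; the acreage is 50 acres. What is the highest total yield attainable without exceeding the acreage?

Y has the best ratio (10/2); taking only Y gives at most 3×10 = 30 (stopped by the supply cap of 3).
Mixing does better — 2×K, 5×E, 3×Y, and 3×F: area 49 ≤ 50, yield 2·6 + 5·5 + 3·10 + 3·7 = 88.

88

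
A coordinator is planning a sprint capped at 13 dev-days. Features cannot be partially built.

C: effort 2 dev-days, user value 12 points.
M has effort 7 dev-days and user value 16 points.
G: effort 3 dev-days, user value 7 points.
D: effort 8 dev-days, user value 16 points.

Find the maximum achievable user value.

Allowing fractional choices, the relaxed optimum would be about 37.0, but features are indivisible.
C + M + G: effort 2 + 7 + 3 = 12 ≤ 13, user value 12 + 16 + 7 = 35.
C + M: effort 2 + 7 = 9 ≤ 13, user value 12 + 16 = 28.
C + G + D: effort 2 + 3 + 8 = 13 ≤ 13, user value 12 + 7 + 16 = 35.
The maximum user value is 35; one optimal choice is C, M, and G.

35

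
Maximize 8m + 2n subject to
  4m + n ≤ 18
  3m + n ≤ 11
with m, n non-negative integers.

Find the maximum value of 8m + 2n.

28

Relaxing integrality, the LP optimum is 29.33 at (m,n) = (3.67, 0), which is not an integer point.
(m,n)=(3,2): 4·3+1·2=14≤18, 3·3+1·2=11≤11, objective 28.
(m,n)=(3,1): 4·3+1·1=13≤18, 3·3+1·1=10≤11, objective 26.
(m,n)=(3,0): 4·3+1·0=12≤18, 3·3+1·0=9≤11, objective 24.
(m,n)=(2,3): 4·2+1·3=11≤18, 3·2+1·3=9≤11, objective 22.
No feasible integer point exceeds 28.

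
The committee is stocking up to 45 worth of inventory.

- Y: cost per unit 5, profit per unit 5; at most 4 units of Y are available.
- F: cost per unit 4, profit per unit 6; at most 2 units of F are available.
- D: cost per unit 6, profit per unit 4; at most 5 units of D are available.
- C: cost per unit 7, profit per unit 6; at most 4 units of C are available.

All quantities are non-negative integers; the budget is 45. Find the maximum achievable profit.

Take 3×Y, 2×F, and 3×C: cost 44 ≤ 45, profit 3·5 + 2·6 + 3·6 = 45.
F has the best ratio (6/4) and is taken to its limit of 2; remaining capacity is filled optimally with the others.

45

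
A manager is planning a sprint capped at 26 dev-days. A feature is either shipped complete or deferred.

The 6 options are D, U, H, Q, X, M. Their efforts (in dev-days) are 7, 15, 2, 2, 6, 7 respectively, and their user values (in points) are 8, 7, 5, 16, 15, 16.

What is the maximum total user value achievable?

60

D + H + Q + X + M: effort 7 + 2 + 2 + 6 + 7 = 24 ≤ 26, user value 8 + 5 + 16 + 15 + 16 = 60.
D + Q + X + M: effort 7 + 2 + 6 + 7 = 22 ≤ 26, user value 8 + 16 + 15 + 16 = 55.
Best is D, H, Q, X, and M with total user value 60.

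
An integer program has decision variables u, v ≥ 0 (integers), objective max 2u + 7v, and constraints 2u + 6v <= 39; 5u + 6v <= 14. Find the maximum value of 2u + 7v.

14

Relaxing integrality, the LP optimum is 16.33 at (u,v) = (0, 2.33), which is not an integer point.
(u,v)=(0,2): 2·0+6·2=12≤39, 5·0+6·2=12≤14, objective 14.
(u,v)=(1,1): 2·1+6·1=8≤39, 5·1+6·1=11≤14, objective 9.
(u,v)=(0,1): 2·0+6·1=6≤39, 5·0+6·1=6≤14, objective 7.
Maximum is 14 at (u,v)=(0,2).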